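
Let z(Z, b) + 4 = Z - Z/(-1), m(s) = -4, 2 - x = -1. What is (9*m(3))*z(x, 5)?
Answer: -72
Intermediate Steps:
x = 3 (x = 2 - 1*(-1) = 2 + 1 = 3)
z(Z, b) = -4 + 2*Z (z(Z, b) = -4 + (Z - Z/(-1)) = -4 + (Z - Z*(-1)) = -4 + (Z - (-1)*Z) = -4 + (Z + Z) = -4 + 2*Z)
(9*m(3))*z(x, 5) = (9*(-4))*(-4 + 2*3) = -36*(-4 + 6) = -36*2 = -72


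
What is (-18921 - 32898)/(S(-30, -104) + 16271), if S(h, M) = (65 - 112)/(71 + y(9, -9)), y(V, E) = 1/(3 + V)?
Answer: -44201607/13878599 ≈ -3.1849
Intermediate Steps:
S(h, M) = -564/853 (S(h, M) = (65 - 112)/(71 + 1/(3 + 9)) = -47/(71 + 1/12) = -47/853/12 = -47*12/853 = -564/853)
(-18921 - 32898)/(S(-30, -104) + 16271) = (-18921 - 32898)/(-564/853 + 16271) = -51819/13878599/853 = -51819*853/13878599 = -44201607/13878599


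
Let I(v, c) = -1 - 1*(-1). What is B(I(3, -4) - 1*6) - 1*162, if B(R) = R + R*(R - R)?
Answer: -168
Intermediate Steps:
I(v, c) = 0 (I(v, c) = -1 + 1 = 0)
B(R) = R (B(R) = R + R*0 = R + 0 = R)
B(I(3, -4) - 1*6) - 1*162 = (0 - 1*6) - 1*162 = (0 - 6) - 162 = -6 - 162 = -168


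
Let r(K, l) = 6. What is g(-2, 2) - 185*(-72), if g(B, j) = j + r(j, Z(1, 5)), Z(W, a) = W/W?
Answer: 13328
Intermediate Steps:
Z(W, a) = 1
g(B, j) = 6 + j (g(B, j) = j + 6 = 6 + j)
g(-2, 2) - 185*(-72) = (6 + 2) - 185*(-72) = 8 + 13320 = 13328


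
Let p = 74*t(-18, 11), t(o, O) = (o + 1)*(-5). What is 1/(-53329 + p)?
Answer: -1/47039 ≈ -2.1259e-5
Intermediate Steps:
t(o, O) = -5 - 5*o (t(o, O) = (1 + o)*(-5) = -5 - 5*o)
p = 6290 (p = 74*(-5 - 5*(-18)) = 74*(-5 + 90) = 74*85 = 6290)
1/(-53329 + p) = 1/(-53329 + 6290) = 1/(-47039) = -1/47039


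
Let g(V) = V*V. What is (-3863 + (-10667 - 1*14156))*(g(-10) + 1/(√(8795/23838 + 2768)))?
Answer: -2868600 - 28686*√1573126330602/65992379 ≈ -2.8691e+6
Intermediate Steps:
g(V) = V²
(-3863 + (-10667 - 1*14156))*(g(-10) + 1/(√(8795/23838 + 2768))) = (-3863 + (-10667 - 1*14156))*((-10)² + 1/(√(8795/23838 + 2768))) = (-3863 + (-10667 - 14156))*(100 + 1/(√(8795*(1/23838) + 2768))) = (-3863 - 24823)*(100 + 1/(√(8795/23838 + 2768))) = -28686*(100 + 1/(√(65992379/23838))) = -28686*(100 + 1/(√1573126330602/23838)) = -28686*(100 + √1573126330602/65992379) = -2868600 - 28686*√1573126330602/65992379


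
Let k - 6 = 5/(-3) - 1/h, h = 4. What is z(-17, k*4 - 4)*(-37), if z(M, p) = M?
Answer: 629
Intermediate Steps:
k = 49/12 (k = 6 + (5/(-3) - 1/4) = 6 + (5*(-⅓) - 1*¼) = 6 + (-5/3 - ¼) = 6 - 23/12 = 49/12 ≈ 4.0833)
z(-17, k*4 - 4)*(-37) = -17*(-37) = 629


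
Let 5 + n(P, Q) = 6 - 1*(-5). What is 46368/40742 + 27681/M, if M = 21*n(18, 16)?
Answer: 188936945/855582 ≈ 220.83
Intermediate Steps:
n(P, Q) = 6 (n(P, Q) = -5 + (6 - 1*(-5)) = -5 + (6 + 5) = -5 + 11 = 6)
M = 126 (M = 21*6 = 126)
46368/40742 + 27681/M = 46368/40742 + 27681/126 = 46368*(1/40742) + 27681*(1/126) = 23184/20371 + 9227/42 = 188936945/855582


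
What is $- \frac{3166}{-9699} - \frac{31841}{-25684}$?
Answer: $\frac{390141403}{249109116} \approx 1.5661$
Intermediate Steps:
$- \frac{3166}{-9699} - \frac{31841}{-25684} = \left(-3166\right) \left(- \frac{1}{9699}\right) - - \frac{31841}{25684} = \frac{3166}{9699} + \frac{31841}{25684} = \frac{390141403}{249109116}$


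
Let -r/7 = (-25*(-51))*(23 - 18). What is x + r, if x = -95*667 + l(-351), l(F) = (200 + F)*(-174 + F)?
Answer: -28715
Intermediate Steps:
l(F) = (-174 + F)*(200 + F)
r = -44625 (r = -7*(-25*(-51))*(23 - 18) = -8925*5 = -7*6375 = -44625)
x = 15910 (x = -95*667 + (-34800 + (-351)**2 + 26*(-351)) = -63365 + (-34800 + 123201 - 9126) = -63365 + 79275 = 15910)
x + r = 15910 - 44625 = -28715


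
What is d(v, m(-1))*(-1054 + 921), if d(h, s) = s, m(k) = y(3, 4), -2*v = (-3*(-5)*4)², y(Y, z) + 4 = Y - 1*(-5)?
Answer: -532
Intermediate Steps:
y(Y, z) = 1 + Y (y(Y, z) = -4 + (Y - 1*(-5)) = -4 + (Y + 5) = -4 + (5 + Y) = 1 + Y)
v = -1800 (v = -(-3*(-5)*4)²/2 = -(15*4)²/2 = -½*60² = -½*3600 = -1800)
m(k) = 4 (m(k) = 1 + 3 = 4)
d(v, m(-1))*(-1054 + 921) = 4*(-1054 + 921) = 4*(-133) = -532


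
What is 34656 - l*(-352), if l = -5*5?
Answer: 25856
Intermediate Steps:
l = -25
34656 - l*(-352) = 34656 - (-25)*(-352) = 34656 - 1*8800 = 34656 - 8800 = 25856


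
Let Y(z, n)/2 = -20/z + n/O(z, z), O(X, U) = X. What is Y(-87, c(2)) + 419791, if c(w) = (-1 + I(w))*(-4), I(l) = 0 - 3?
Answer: 36521825/87 ≈ 4.1979e+5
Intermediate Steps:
I(l) = -3
c(w) = 16 (c(w) = (-1 - 3)*(-4) = -4*(-4) = 16)
Y(z, n) = -40/z + 2*n/z (Y(z, n) = 2*(-20/z + n/z) = -40/z + 2*n/z)
Y(-87, c(2)) + 419791 = 2*(-20 + 16)/(-87) + 419791 = 2*(-1/87)*(-4) + 419791 = 8/87 + 419791 = 36521825/87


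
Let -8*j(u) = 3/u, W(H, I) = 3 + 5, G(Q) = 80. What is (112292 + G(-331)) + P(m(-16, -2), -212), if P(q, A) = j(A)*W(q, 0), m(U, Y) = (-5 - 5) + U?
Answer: 23822867/212 ≈ 1.1237e+5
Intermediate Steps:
W(H, I) = 8
m(U, Y) = -10 + U
j(u) = -3/(8*u)
P(q, A) = -3/A (P(q, A) = -3/(8*A)*8 = -3/A)
(112292 + G(-331)) + P(m(-16, -2), -212) = (112292 + 80) - 3/(-212) = 112372 - 3*(-1/212) = 112372 + 3/212 = 23822867/212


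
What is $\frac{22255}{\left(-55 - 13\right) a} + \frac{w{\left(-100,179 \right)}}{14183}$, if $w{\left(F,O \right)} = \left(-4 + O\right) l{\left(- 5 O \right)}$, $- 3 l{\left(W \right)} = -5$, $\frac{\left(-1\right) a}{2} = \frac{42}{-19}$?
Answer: $- \frac{5995544635}{81013296} \approx -74.007$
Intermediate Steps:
$a = \frac{84}{19}$ ($a = - 2 \frac{42}{-19} = - 2 \cdot 42 \left(- \frac{1}{19}\right) = \left(-2\right) \left(- \frac{42}{19}\right) = \frac{84}{19} \approx 4.4211$)
$l{\left(W \right)} = \frac{5}{3}$ ($l{\left(W \right)} = \left(- \frac{1}{3}\right) \left(-5\right) = \frac{5}{3}$)
$w{\left(F,O \right)} = - \frac{20}{3} + \frac{5 O}{3}$ ($w{\left(F,O \right)} = \left(-4 + O\right) \frac{5}{3} = - \frac{20}{3} + \frac{5 O}{3}$)
$\frac{22255}{\left(-55 - 13\right) a} + \frac{w{\left(-100,179 \right)}}{14183} = \frac{22255}{\left(-55 - 13\right) \frac{84}{19}} + \frac{- \frac{20}{3} + \frac{5}{3} \cdot 179}{14183} = \frac{22255}{\left(-68\right) \frac{84}{19}} + \left(- \frac{20}{3} + \frac{895}{3}\right) \frac{1}{14183} = \frac{22255}{- \frac{5712}{19}} + \frac{875}{3} \cdot \frac{1}{14183} = 22255 \left(- \frac{19}{5712}\right) + \frac{875}{42549} = - \frac{422845}{5712} + \frac{875}{42549} = - \frac{5995544635}{81013296}$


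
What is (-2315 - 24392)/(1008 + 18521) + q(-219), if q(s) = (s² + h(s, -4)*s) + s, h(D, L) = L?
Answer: 949434215/19529 ≈ 48617.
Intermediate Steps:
q(s) = s² - 3*s (q(s) = (s² - 4*s) + s = s² - 3*s)
(-2315 - 24392)/(1008 + 18521) + q(-219) = (-2315 - 24392)/(1008 + 18521) - 219*(-3 - 219) = -26707/19529 - 219*(-222) = -26707*1/19529 + 48618 = -26707/19529 + 48618 = 949434215/19529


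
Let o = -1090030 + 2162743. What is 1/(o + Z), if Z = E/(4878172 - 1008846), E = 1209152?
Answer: 1934663/2075338755295 ≈ 9.3222e-7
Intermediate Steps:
o = 1072713
Z = 604576/1934663 (Z = 1209152/(4878172 - 1008846) = 1209152/3869326 = 1209152*(1/3869326) = 604576/1934663 ≈ 0.31250)
1/(o + Z) = 1/(1072713 + 604576/1934663) = 1/(2075338755295/1934663) = 1934663/2075338755295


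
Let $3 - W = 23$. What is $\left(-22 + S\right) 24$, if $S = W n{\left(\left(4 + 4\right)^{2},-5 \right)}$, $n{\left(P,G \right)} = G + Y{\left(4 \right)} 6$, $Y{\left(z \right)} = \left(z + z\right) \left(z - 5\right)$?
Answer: $24912$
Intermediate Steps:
$W = -20$ ($W = 3 - 23 = -20$)
$Y{\left(z \right)} = 2 z \left(-5 + z\right)$
$n{\left(P,G \right)} = -48 + G$ ($n{\left(P,G \right)} = G + 2 \cdot 4 \left(-5 + 4\right) 6 = G + 2 \cdot 4 \left(-1\right) 6 = G - 48 = -48 + G$)
$S = 1060$ ($S = - 20 \left(-48 - 5\right) = \left(-20\right) \left(-53\right) = 1060$)
$\left(-22 + S\right) 24 = \left(-22 + 1060\right) 24 = 1038 \cdot 24 = 24912$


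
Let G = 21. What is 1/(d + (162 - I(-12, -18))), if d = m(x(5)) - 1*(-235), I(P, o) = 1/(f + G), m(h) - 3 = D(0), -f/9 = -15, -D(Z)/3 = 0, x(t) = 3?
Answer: 156/62399 ≈ 0.0025000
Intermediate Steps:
D(Z) = 0 (D(Z) = -3*0 = 0)
f = 135 (f = -9*(-15) = 135)
m(h) = 3 (m(h) = 3 + 0 = 3)
I(P, o) = 1/156 (I(P, o) = 1/(135 + 21) = 1/156)
d = 238 (d = 3 - 1*(-235) = 3 + 235 = 238)
1/(d + (162 - I(-12, -18))) = 1/(238 + (162 - 1*1/156)) = 1/(238 + (162 - 1/156)) = 1/(238 + 25271/156) = 1/(62399/156) = 156/62399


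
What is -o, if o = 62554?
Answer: -62554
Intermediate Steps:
-o = -1*62554 = -62554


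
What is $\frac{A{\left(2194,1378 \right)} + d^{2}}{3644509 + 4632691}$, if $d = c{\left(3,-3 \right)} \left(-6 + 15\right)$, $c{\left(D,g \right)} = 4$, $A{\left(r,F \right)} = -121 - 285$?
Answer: $\frac{89}{827720} \approx 0.00010752$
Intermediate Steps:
$A{\left(r,F \right)} = -406$
$d = 36$ ($d = 4 \left(-6 + 15\right) = 4 \cdot 9 = 36$)
$\frac{A{\left(2194,1378 \right)} + d^{2}}{3644509 + 4632691} = \frac{-406 + 36^{2}}{3644509 + 4632691} = \frac{-406 + 1296}{8277200} = 890 \cdot \frac{1}{8277200} = \frac{89}{827720}$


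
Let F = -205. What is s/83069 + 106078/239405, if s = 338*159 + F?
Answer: 21628818867/19887133945 ≈ 1.0876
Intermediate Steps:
s = 53537 (s = 338*159 - 205 = 53742 - 205 = 53537)
s/83069 + 106078/239405 = 53537/83069 + 106078/239405 = 21628818867/19887133945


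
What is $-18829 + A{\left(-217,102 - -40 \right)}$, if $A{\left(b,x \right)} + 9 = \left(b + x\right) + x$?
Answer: $-18771$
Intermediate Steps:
$A{\left(b,x \right)} = -9 + b + 2 x$ ($A{\left(b,x \right)} = -9 + \left(\left(b + x\right) + x\right) = -9 + \left(b + 2 x\right) = -9 + b + 2 x$)
$-18829 + A{\left(-217,102 - -40 \right)} = -18829 - \left(226 - 2 \left(102 - -40\right)\right) = -18829 - \left(226 - 2 \left(102 + 40\right)\right) = -18829 - -58 = -18829 + 58 = -18771$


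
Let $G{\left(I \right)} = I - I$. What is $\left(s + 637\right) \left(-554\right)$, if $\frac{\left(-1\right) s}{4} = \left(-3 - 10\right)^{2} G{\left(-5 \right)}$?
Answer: $-352898$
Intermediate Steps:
$G{\left(I \right)} = 0$
$s = 0$ ($s = - 4 \left(-3 - 10\right)^{2} \cdot 0 = - 4 \left(-13\right)^{2} \cdot 0 = - 4 \cdot 169 \cdot 0 = \left(-4\right) 0 = 0$)
$\left(s + 637\right) \left(-554\right) = \left(0 + 637\right) \left(-554\right) = 637 \left(-554\right) = -352898$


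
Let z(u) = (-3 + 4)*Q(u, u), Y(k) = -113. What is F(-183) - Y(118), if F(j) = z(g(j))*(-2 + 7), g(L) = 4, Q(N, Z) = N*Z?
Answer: 193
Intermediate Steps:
z(u) = u**2 (z(u) = (-3 + 4)*(u*u) = 1*u**2 = u**2)
F(j) = 80 (F(j) = 4**2*(-2 + 7) = 16*5 = 80)
F(-183) - Y(118) = 80 - 1*(-113) = 80 + 113 = 193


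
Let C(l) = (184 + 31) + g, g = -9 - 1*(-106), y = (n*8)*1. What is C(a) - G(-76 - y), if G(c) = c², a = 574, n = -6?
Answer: -472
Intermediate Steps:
y = -48 (y = -6*8*1 = -48*1 = -48)
g = 97 (g = -9 + 106 = 97)
C(l) = 312 (C(l) = (184 + 31) + 97 = 215 + 97 = 312)
C(a) - G(-76 - y) = 312 - (-76 - 1*(-48))² = 312 - (-76 + 48)² = 312 - 1*(-28)² = 312 - 1*784 = 312 - 784 = -472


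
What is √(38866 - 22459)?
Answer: 3*√1823 ≈ 128.09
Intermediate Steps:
√(38866 - 22459) = √16407 = 3*√1823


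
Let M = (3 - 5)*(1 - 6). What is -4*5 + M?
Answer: -10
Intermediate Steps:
M = 10 (M = -2*(-5) = 10)
-4*5 + M = -4*5 + 10 = -20 + 10 = -10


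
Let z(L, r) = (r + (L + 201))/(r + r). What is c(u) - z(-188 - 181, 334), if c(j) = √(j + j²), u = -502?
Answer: -83/334 + √251502 ≈ 501.25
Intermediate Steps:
z(L, r) = (201 + L + r)/(2*r) (z(L, r) = (r + (201 + L))/((2*r)) = (201 + L + r)*(1/(2*r)) = (201 + L + r)/(2*r))
c(u) - z(-188 - 181, 334) = √(-502*(1 - 502)) - (201 + (-188 - 181) + 334)/(2*334) = √(-502*(-501)) - (201 - 369 + 334)/(2*334) = √251502 - 166/(2*334) = √251502 - 1*83/334 = √251502 - 83/334 = -83/334 + √251502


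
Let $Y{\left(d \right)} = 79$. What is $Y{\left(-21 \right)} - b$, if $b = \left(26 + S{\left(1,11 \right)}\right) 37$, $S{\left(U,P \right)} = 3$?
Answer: $-994$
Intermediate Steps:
$b = 1073$ ($b = \left(26 + 3\right) 37 = 29 \cdot 37 = 1073$)
$Y{\left(-21 \right)} - b = 79 - 1073 = -994$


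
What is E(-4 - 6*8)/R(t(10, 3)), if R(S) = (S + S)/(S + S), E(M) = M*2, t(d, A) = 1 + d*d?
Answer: -104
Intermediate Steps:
t(d, A) = 1 + d²
E(M) = 2*M
R(S) = 1 (R(S) = (2*S)/((2*S)) = (2*S)*(1/(2*S)) = 1)
E(-4 - 6*8)/R(t(10, 3)) = (2*(-4 - 6*8))/1 = (2*(-4 - 48))*1 = (2*(-52))*1 = -104*1 = -104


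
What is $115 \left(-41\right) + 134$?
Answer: $-4581$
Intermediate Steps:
$115 \left(-41\right) + 134 = -4715 + 134 = -4581$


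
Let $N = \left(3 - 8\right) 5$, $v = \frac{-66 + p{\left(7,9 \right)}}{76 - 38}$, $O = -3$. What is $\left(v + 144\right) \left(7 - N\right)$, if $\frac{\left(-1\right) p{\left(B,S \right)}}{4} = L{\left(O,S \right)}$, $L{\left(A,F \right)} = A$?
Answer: $\frac{86688}{19} \approx 4562.5$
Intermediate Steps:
$p{\left(B,S \right)} = 12$ ($p{\left(B,S \right)} = \left(-4\right) \left(-3\right) = 12$)
$v = - \frac{27}{19}$ ($v = \frac{-66 + 12}{76 - 38} = - \frac{54}{38} = \left(-54\right) \frac{1}{38} = - \frac{27}{19} \approx -1.4211$)
$N = -25$ ($N = \left(3 - 8\right) 5 = \left(-5\right) 5 = -25$)
$\left(v + 144\right) \left(7 - N\right) = \left(- \frac{27}{19} + 144\right) \left(7 - -25\right) = \frac{2709 \left(7 + 25\right)}{19} = \frac{2709}{19} \cdot 32 = \frac{86688}{19}$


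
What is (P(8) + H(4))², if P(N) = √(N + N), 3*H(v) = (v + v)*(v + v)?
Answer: 5776/9 ≈ 641.78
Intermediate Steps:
H(v) = 4*v²/3 (H(v) = ((v + v)*(v + v))/3 = ((2*v)*(2*v))/3 = (4*v²)/3 = 4*v²/3)
P(N) = √2*√N (P(N) = √(2*N) = √2*√N)
(P(8) + H(4))² = (√2*√8 + (4/3)*4²)² = (√2*(2*√2) + (4/3)*16)² = (4 + 64/3)² = (76/3)² = 5776/9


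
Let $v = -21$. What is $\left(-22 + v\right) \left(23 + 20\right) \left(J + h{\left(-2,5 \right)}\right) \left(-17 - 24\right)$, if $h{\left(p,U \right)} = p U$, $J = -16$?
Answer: $-1971034$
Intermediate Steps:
$h{\left(p,U \right)} = U p$
$\left(-22 + v\right) \left(23 + 20\right) \left(J + h{\left(-2,5 \right)}\right) \left(-17 - 24\right) = \left(-22 - 21\right) \left(23 + 20\right) \left(-16 + 5 \left(-2\right)\right) \left(-17 - 24\right) = - 43 \cdot 43 \left(-16 - 10\right) \left(-17 - 24\right) = - 43 \cdot 43 \left(-26\right) \left(-41\right) = \left(-43\right) \left(-1118\right) \left(-41\right) = 48074 \left(-41\right) = -1971034$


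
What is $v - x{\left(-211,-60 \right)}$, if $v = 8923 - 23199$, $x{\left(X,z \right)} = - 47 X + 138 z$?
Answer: $-15913$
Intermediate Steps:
$v = -14276$ ($v = 8923 - 23199 = -14276$)
$v - x{\left(-211,-60 \right)} = -14276 - \left(\left(-47\right) \left(-211\right) + 138 \left(-60\right)\right) = -14276 - \left(9917 - 8280\right) = -14276 - 1637 = -15913$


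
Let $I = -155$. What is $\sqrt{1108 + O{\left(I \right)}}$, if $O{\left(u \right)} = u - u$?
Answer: $2 \sqrt{277} \approx 33.287$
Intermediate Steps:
$O{\left(u \right)} = 0$
$\sqrt{1108 + O{\left(I \right)}} = \sqrt{1108 + 0} = \sqrt{1108} = 2 \sqrt{277}$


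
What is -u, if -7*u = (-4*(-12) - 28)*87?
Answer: 1740/7 ≈ 248.57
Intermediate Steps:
u = -1740/7 (u = -(-4*(-12) - 28)*87/7 = -(48 - 28)*87/7 = -20*87/7 = -⅐*1740 = -1740/7 ≈ -248.57)
-u = -1*(-1740/7) = 1740/7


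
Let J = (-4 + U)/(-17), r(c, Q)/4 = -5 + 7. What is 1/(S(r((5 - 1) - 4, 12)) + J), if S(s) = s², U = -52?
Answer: 17/1144 ≈ 0.014860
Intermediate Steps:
r(c, Q) = 8 (r(c, Q) = 4*(-5 + 7) = 4*2 = 8)
J = 56/17 (J = (-4 - 52)/(-17) = -1/17*(-56) = 56/17 ≈ 3.2941)
1/(S(r((5 - 1) - 4, 12)) + J) = 1/(8² + 56/17) = 1/(64 + 56/17) = 1/(1144/17) = 17/1144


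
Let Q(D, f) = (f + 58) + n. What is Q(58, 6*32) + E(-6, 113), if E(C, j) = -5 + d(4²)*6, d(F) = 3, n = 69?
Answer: 332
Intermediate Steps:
Q(D, f) = 127 + f (Q(D, f) = (f + 58) + 69 = (58 + f) + 69 = 127 + f)
E(C, j) = 13 (E(C, j) = -5 + 3*6 = -5 + 18 = 13)
Q(58, 6*32) + E(-6, 113) = (127 + 6*32) + 13 = (127 + 192) + 13 = 319 + 13 = 332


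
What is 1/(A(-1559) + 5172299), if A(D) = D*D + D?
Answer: 1/7601221 ≈ 1.3156e-7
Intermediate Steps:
A(D) = D + D² (A(D) = D² + D = D + D²)
1/(A(-1559) + 5172299) = 1/(-1559*(1 - 1559) + 5172299) = 1/(-1559*(-1558) + 5172299) = 1/(2428922 + 5172299) = 1/7601221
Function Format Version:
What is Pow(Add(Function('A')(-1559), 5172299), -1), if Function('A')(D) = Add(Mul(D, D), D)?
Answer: Rational(1, 7601221) ≈ 1.3156e-7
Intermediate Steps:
Function('A')(D) = Add(D, Pow(D, 2)) (Function('A')(D) = Add(Pow(D, 2), D) = Add(D, Pow(D, 2)))
Pow(Add(Function('A')(-1559), 5172299), -1) = Pow(Add(Mul(-1559, Add(1, -1559)), 5172299), -1) = Pow(Add(Mul(-1559, -1558), 5172299), -1) = Pow(Add(2428922, 5172299), -1) = Pow(7601221, -1) = Rational(1, 7601221)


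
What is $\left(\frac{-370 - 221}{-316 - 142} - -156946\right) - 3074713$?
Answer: $- \frac{1336336695}{458} \approx -2.9178 \cdot 10^{6}$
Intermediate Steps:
$\left(\frac{-370 - 221}{-316 - 142} - -156946\right) - 3074713 = \left(\frac{-370 - 221}{-458} + 156946\right) - 3074713 = \left(\left(-591\right) \left(- \frac{1}{458}\right) + 156946\right) - 3074713 = \left(\frac{591}{458} + 156946\right) - 3074713 = \frac{71881859}{458} - 3074713 = - \frac{1336336695}{458}$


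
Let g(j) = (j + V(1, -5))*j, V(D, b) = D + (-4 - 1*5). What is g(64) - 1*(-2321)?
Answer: 5905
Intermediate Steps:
V(D, b) = -9 + D (V(D, b) = D + (-4 - 5) = D - 9 = -9 + D)
g(j) = j*(-8 + j) (g(j) = (j + (-9 + 1))*j = (j - 8)*j = (-8 + j)*j = j*(-8 + j))
g(64) - 1*(-2321) = 64*(-8 + 64) - 1*(-2321) = 64*56 + 2321 = 3584 + 2321 = 5905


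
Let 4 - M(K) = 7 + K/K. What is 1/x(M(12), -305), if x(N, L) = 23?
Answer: 1/23 ≈ 0.043478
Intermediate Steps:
M(K) = -4 (M(K) = 4 - (7 + K/K) = 4 - (7 + 1) = 4 - 1*8 = 4 - 8 = -4)
1/x(M(12), -305) = 1/23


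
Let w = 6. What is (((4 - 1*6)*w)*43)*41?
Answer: -21156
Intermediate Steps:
(((4 - 1*6)*w)*43)*41 = (((4 - 1*6)*6)*43)*41 = (((4 - 6)*6)*43)*41 = (-2*6*43)*41 = -12*43*41 = -516*41 = -21156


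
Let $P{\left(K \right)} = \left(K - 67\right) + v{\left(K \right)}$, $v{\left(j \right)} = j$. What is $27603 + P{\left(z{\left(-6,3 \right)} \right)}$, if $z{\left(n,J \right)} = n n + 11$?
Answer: $27630$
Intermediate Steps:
$z{\left(n,J \right)} = 11 + n^{2}$ ($z{\left(n,J \right)} = n^{2} + 11 = 11 + n^{2}$)
$P{\left(K \right)} = -67 + 2 K$ ($P{\left(K \right)} = \left(K - 67\right) + K = \left(-67 + K\right) + K = -67 + 2 K$)
$27603 + P{\left(z{\left(-6,3 \right)} \right)} = 27603 - \left(67 - 2 \left(11 + \left(-6\right)^{2}\right)\right) = 27603 - \left(67 - 2 \left(11 + 36\right)\right) = 27603 + \left(-67 + 2 \cdot 47\right) = 27603 + \left(-67 + 94\right) = 27603 + 27 = 27630$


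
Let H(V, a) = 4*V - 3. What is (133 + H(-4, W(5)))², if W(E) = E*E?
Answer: 12996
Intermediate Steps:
W(E) = E²
H(V, a) = -3 + 4*V
(133 + H(-4, W(5)))² = (133 + (-3 + 4*(-4)))² = (133 + (-3 - 16))² = (133 - 19)² = 114² = 12996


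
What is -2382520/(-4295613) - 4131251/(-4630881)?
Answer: 456816223841/315753533731 ≈ 1.4467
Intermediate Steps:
-2382520/(-4295613) - 4131251/(-4630881) = -2382520*(-1/4295613) - 4131251*(-1/4630881) = 340360/613659 + 4131251/4630881 = 456816223841/315753533731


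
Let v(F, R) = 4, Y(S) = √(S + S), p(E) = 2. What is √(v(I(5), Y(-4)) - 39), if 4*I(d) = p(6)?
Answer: I*√35 ≈ 5.9161*I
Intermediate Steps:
I(d) = ½ (I(d) = (¼)*2 = ½)
Y(S) = √2*√S (Y(S) = √(2*S) = √2*√S)
√(v(I(5), Y(-4)) - 39) = √(4 - 39) = √(-35) = I*√35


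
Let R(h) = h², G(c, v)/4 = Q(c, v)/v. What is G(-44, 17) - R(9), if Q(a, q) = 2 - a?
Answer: -1193/17 ≈ -70.177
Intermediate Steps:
G(c, v) = 4*(2 - c)/v (G(c, v) = 4*((2 - c)/v) = 4*(2 - c)/v)
G(-44, 17) - R(9) = 4*(2 - 1*(-44))/17 - 1*9² = 4*(1/17)*(2 + 44) - 1*81 = 4*(1/17)*46 - 81 = 184/17 - 81 = -1193/17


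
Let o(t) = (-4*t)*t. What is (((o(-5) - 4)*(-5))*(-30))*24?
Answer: -374400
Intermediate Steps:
o(t) = -4*t²
(((o(-5) - 4)*(-5))*(-30))*24 = (((-4*(-5)² - 4)*(-5))*(-30))*24 = (((-4*25 - 4)*(-5))*(-30))*24 = (((-100 - 4)*(-5))*(-30))*24 = (-104*(-5)*(-30))*24 = (520*(-30))*24 = -15600*24 = -374400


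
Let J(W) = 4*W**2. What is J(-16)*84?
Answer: 86016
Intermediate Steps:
J(-16)*84 = (4*(-16)**2)*84 = (4*256)*84 = 1024*84 = 86016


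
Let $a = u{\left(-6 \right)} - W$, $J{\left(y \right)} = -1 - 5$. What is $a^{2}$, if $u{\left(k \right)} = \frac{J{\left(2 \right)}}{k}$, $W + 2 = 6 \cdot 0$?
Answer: $9$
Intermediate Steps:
$J{\left(y \right)} = -6$
$W = -2$ ($W = -2 + 6 \cdot 0 = -2 + 0 = -2$)
$u{\left(k \right)} = - \frac{6}{k}$
$a = 3$ ($a = - \frac{6}{-6} - -2 = \left(-6\right) \left(- \frac{1}{6}\right) + 2 = 1 + 2 = 3$)
$a^{2} = 3^{2} = 9$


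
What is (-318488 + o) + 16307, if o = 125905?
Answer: -176276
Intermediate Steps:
(-318488 + o) + 16307 = (-318488 + 125905) + 16307 = -192583 + 16307 = -176276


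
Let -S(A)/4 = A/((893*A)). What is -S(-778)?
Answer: 4/893 ≈ 0.0044793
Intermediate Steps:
S(A) = -4/893 (S(A) = -4*A/(893*A) = -4*A*1/(893*A) = -4*1/893 = -4/893)
-S(-778) = -1*(-4/893) = 4/893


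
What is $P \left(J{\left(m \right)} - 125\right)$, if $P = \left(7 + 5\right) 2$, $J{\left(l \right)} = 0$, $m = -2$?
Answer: $-3000$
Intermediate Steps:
$P = 24$ ($P = 12 \cdot 2 = 24$)
$P \left(J{\left(m \right)} - 125\right) = 24 \left(0 - 125\right) = 24 \left(-125\right) = -3000$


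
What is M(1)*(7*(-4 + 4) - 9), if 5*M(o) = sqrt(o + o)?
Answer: -9*sqrt(2)/5 ≈ -2.5456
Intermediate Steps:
M(o) = sqrt(2)*sqrt(o)/5 (M(o) = sqrt(o + o)/5 = sqrt(2*o)/5 = (sqrt(2)*sqrt(o))/5 = sqrt(2)*sqrt(o)/5)
M(1)*(7*(-4 + 4) - 9) = (sqrt(2)*sqrt(1)/5)*(7*(-4 + 4) - 9) = ((1/5)*sqrt(2)*1)*(7*0 - 9) = (sqrt(2)/5)*(0 - 9) = (sqrt(2)/5)*(-9) = -9*sqrt(2)/5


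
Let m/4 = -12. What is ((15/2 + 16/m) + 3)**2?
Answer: 3721/36 ≈ 103.36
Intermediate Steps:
m = -48 (m = 4*(-12) = -48)
((15/2 + 16/m) + 3)**2 = ((15/2 + 16/(-48)) + 3)**2 = ((15*(1/2) + 16*(-1/48)) + 3)**2 = ((15/2 - 1/3) + 3)**2 = (43/6 + 3)**2 = (61/6)**2 = 3721/36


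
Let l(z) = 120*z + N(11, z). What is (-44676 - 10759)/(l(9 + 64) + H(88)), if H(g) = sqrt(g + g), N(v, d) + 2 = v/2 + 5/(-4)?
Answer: -1554353052/245685917 + 709568*sqrt(11)/245685917 ≈ -6.3170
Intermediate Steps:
N(v, d) = -13/4 + v/2 (N(v, d) = -2 + (v/2 + 5/(-4)) = -2 + (v*(1/2) + 5*(-1/4)) = -2 + (v/2 - 5/4) = -2 + (-5/4 + v/2) = -13/4 + v/2)
H(g) = sqrt(2)*sqrt(g) (H(g) = sqrt(2*g) = sqrt(2)*sqrt(g))
l(z) = 9/4 + 120*z (l(z) = 120*z + (-13/4 + (1/2)*11) = 120*z + (-13/4 + 11/2) = 120*z + 9/4 = 9/4 + 120*z)
(-44676 - 10759)/(l(9 + 64) + H(88)) = (-44676 - 10759)/((9/4 + 120*(9 + 64)) + sqrt(2)*sqrt(88)) = -55435/((9/4 + 120*73) + sqrt(2)*(2*sqrt(22))) = -55435/((9/4 + 8760) + 4*sqrt(11)) = -55435/(35049/4 + 4*sqrt(11))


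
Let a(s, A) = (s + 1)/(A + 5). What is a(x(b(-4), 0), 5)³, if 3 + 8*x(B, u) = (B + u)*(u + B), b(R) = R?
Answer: 9261/512000 ≈ 0.018088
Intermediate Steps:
x(B, u) = -3/8 + (B + u)²/8 (x(B, u) = -3/8 + ((B + u)*(u + B))/8 = -3/8 + ((B + u)*(B + u))/8 = -3/8 + (B + u)²/8)
a(s, A) = (1 + s)/(5 + A)
a(x(b(-4), 0), 5)³ = ((1 + (-3/8 + (-4 + 0)²/8))/(5 + 5))³ = ((1 + (-3/8 + (⅛)*(-4)²))/10)³ = ((1 + (-3/8 + (⅛)*16))/10)³ = ((1 + (-3/8 + 2))/10)³ = ((1 + 13/8)/10)³ = ((⅒)*(21/8))³ = (21/80)³ = 9261/512000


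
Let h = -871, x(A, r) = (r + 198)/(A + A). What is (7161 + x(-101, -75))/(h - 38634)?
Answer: -1446399/7980010 ≈ -0.18125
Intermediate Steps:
x(A, r) = (198 + r)/(2*A) (x(A, r) = (198 + r)/((2*A)) = (198 + r)*(1/(2*A)) = (198 + r)/(2*A))
(7161 + x(-101, -75))/(h - 38634) = (7161 + (1/2)*(198 - 75)/(-101))/(-871 - 38634) = (7161 + (1/2)*(-1/101)*123)/(-39505) = (7161 - 123/202)*(-1/39505) = (1446399/202)*(-1/39505) = -1446399/7980010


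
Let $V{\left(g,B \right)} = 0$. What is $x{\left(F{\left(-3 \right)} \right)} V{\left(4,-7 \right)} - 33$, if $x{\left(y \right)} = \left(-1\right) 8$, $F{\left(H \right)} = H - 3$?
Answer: $-33$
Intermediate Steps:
$F{\left(H \right)} = -3 + H$
$x{\left(y \right)} = -8$
$x{\left(F{\left(-3 \right)} \right)} V{\left(4,-7 \right)} - 33 = \left(-8\right) 0 - 33 = 0 - 33 = -33$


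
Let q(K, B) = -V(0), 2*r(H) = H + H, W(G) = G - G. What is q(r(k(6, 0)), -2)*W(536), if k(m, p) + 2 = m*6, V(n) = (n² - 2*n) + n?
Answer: 0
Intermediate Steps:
W(G) = 0
V(n) = n² - n
k(m, p) = -2 + 6*m (k(m, p) = -2 + m*6 = -2 + 6*m)
r(H) = H (r(H) = (H + H)/2 = (2*H)/2 = H)
q(K, B) = 0 (q(K, B) = -0*(-1 + 0) = -0*(-1) = -1*0 = 0)
q(r(k(6, 0)), -2)*W(536) = 0*0 = 0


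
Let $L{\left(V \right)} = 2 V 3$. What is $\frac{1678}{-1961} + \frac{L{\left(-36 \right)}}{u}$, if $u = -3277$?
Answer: $- \frac{5075230}{6426197} \approx -0.78977$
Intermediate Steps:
$L{\left(V \right)} = 6 V$
$\frac{1678}{-1961} + \frac{L{\left(-36 \right)}}{u} = \frac{1678}{-1961} + \frac{6 \left(-36\right)}{-3277} = 1678 \left(- \frac{1}{1961}\right) - - \frac{216}{3277} = - \frac{1678}{1961} + \frac{216}{3277} = - \frac{5075230}{6426197}$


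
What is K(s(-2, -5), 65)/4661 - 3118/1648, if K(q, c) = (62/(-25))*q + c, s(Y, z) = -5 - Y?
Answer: -180170211/96016600 ≈ -1.8764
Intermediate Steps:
K(q, c) = c - 62*q/25 (K(q, c) = (62*(-1/25))*q + c = -62*q/25 + c = c - 62*q/25)
K(s(-2, -5), 65)/4661 - 3118/1648 = (65 - 62*(-5 - 1*(-2))/25)/4661 - 3118/1648 = (65 - 62*(-5 + 2)/25)*(1/4661) - 3118*1/1648 = (65 - 62/25*(-3))*(1/4661) - 1559/824 = (65 + 186/25)*(1/4661) - 1559/824 = (1811/25)*(1/4661) - 1559/824 = 1811/116525 - 1559/824 = -180170211/96016600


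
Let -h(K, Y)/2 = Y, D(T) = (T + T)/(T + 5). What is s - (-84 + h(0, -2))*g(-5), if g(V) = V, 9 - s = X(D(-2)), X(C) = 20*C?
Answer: -1093/3 ≈ -364.33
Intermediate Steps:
D(T) = 2*T/(5 + T) (D(T) = (2*T)/(5 + T) = 2*T/(5 + T))
s = 107/3 (s = 9 - 20*2*(-2)/(5 - 2) = 9 - 20*2*(-2)/3 = 9 - 20*2*(-2)*(1/3) = 9 - 20*(-4)/3 = 9 - 1*(-80/3) = 9 + 80/3 = 107/3 ≈ 35.667)
h(K, Y) = -2*Y
s - (-84 + h(0, -2))*g(-5) = 107/3 - (-84 - 2*(-2))*(-5) = 107/3 - (-84 + 4)*(-5) = 107/3 - (-80)*(-5) = 107/3 - 1*400 = 107/3 - 400 = -1093/3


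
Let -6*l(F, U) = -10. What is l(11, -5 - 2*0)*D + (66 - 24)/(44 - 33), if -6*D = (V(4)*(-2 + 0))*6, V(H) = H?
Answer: 566/33 ≈ 17.152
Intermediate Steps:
l(F, U) = 5/3 (l(F, U) = -⅙*(-10) = 5/3)
D = 8 (D = -4*(-2 + 0)*6/6 = -4*(-2)*6/6 = -(-4)*6/3 = -⅙*(-48) = 8)
l(11, -5 - 2*0)*D + (66 - 24)/(44 - 33) = (5/3)*8 + (66 - 24)/(44 - 33) = 40/3 + 42/11 = 566/33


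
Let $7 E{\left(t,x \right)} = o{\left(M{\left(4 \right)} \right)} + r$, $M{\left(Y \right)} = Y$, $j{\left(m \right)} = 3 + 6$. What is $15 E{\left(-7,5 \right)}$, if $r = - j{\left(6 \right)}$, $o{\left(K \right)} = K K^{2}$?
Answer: $\frac{825}{7} \approx 117.86$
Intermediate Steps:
$j{\left(m \right)} = 9$
$o{\left(K \right)} = K^{3}$
$r = -9$ ($r = \left(-1\right) 9 = -9$)
$E{\left(t,x \right)} = \frac{55}{7}$ ($E{\left(t,x \right)} = \frac{4^{3} - 9}{7} = \frac{64 - 9}{7} = \frac{1}{7} \cdot 55 = \frac{55}{7}$)
$15 E{\left(-7,5 \right)} = 15 \cdot \frac{55}{7} = \frac{825}{7}$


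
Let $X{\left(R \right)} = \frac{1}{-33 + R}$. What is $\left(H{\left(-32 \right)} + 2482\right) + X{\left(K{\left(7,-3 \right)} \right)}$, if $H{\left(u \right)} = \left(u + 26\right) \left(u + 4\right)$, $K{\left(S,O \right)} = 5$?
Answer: $\frac{74199}{28} \approx 2650.0$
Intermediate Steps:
$H{\left(u \right)} = \left(4 + u\right) \left(26 + u\right)$ ($H{\left(u \right)} = \left(26 + u\right) \left(4 + u\right) = \left(4 + u\right) \left(26 + u\right)$)
$\left(H{\left(-32 \right)} + 2482\right) + X{\left(K{\left(7,-3 \right)} \right)} = \left(\left(104 + \left(-32\right)^{2} + 30 \left(-32\right)\right) + 2482\right) + \frac{1}{-33 + 5} = \left(\left(104 + 1024 - 960\right) + 2482\right) + \frac{1}{-28} = \left(168 + 2482\right) - \frac{1}{28} = 2650 - \frac{1}{28} = \frac{74199}{28}$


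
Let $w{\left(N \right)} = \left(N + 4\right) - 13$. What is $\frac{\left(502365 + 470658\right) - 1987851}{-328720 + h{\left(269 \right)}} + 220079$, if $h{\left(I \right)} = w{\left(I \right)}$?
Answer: $\frac{18072040792}{82115} \approx 2.2008 \cdot 10^{5}$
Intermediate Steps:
$w{\left(N \right)} = -9 + N$ ($w{\left(N \right)} = \left(4 + N\right) - 13 = -9 + N$)
$h{\left(I \right)} = -9 + I$
$\frac{\left(502365 + 470658\right) - 1987851}{-328720 + h{\left(269 \right)}} + 220079 = \frac{\left(502365 + 470658\right) - 1987851}{-328720 + \left(-9 + 269\right)} + 220079 = \frac{973023 - 1987851}{-328720 + 260} + 220079 = - \frac{1014828}{-328460} + 220079 = \left(-1014828\right) \left(- \frac{1}{328460}\right) + 220079 = \frac{253707}{82115} + 220079 = \frac{18072040792}{82115}$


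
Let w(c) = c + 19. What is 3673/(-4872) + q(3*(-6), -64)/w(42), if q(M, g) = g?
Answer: -535861/297192 ≈ -1.8031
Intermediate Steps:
w(c) = 19 + c
3673/(-4872) + q(3*(-6), -64)/w(42) = 3673/(-4872) - 64/(19 + 42) = 3673*(-1/4872) - 64/61 = -3673/4872 - 64*1/61 = -3673/4872 - 64/61 = -535861/297192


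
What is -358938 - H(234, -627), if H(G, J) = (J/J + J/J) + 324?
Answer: -359264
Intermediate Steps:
H(G, J) = 326 (H(G, J) = (1 + 1) + 324 = 2 + 324 = 326)
-358938 - H(234, -627) = -358938 - 1*326 = -358938 - 326 = -359264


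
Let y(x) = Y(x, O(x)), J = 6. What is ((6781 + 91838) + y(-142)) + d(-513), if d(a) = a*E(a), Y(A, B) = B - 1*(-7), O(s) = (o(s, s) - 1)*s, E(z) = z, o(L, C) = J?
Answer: 361085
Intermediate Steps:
o(L, C) = 6
O(s) = 5*s (O(s) = (6 - 1)*s = 5*s)
Y(A, B) = 7 + B (Y(A, B) = B + 7 = 7 + B)
y(x) = 7 + 5*x
d(a) = a² (d(a) = a*a = a²)
((6781 + 91838) + y(-142)) + d(-513) = ((6781 + 91838) + (7 + 5*(-142))) + (-513)² = (98619 + (7 - 710)) + 263169 = (98619 - 703) + 263169 = 97916 + 263169 = 361085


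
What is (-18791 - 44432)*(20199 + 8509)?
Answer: -1815005884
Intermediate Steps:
(-18791 - 44432)*(20199 + 8509) = -63223*28708 = -1815005884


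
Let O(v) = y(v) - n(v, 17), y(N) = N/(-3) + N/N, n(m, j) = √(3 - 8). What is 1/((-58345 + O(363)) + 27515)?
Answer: I/(√5 - 30950*I) ≈ -3.231e-5 + 2.3343e-9*I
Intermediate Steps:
n(m, j) = I*√5 (n(m, j) = √(-5) = I*√5)
y(N) = 1 - N/3 (y(N) = N*(-⅓) + 1 = -N/3 + 1 = 1 - N/3)
O(v) = 1 - v/3 - I*√5 (O(v) = (1 - v/3) - I*√5 = 1 - v/3 - I*√5)
1/((-58345 + O(363)) + 27515) = 1/((-58345 + (1 - ⅓*363 - I*√5)) + 27515) = 1/((-58345 + (1 - 121 - I*√5)) + 27515) = 1/((-58345 + (-120 - I*√5)) + 27515) = 1/((-58465 - I*√5) + 27515) = 1/(-30950 - I*√5)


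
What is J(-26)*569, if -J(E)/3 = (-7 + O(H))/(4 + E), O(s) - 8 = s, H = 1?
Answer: 1707/11 ≈ 155.18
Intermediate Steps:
O(s) = 8 + s
J(E) = -6/(4 + E) (J(E) = -3*(-7 + (8 + 1))/(4 + E) = -3*(-7 + 9)/(4 + E) = -6/(4 + E))
J(-26)*569 = -6/(4 - 26)*569 = -6/(-22)*569 = -6*(-1/22)*569 = (3/11)*569 = 1707/11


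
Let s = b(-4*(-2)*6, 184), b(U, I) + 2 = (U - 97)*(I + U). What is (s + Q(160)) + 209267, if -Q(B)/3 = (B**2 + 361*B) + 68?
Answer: -52387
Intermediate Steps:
Q(B) = -204 - 1083*B - 3*B**2 (Q(B) = -3*((B**2 + 361*B) + 68) = -3*(68 + B**2 + 361*B) = -204 - 1083*B - 3*B**2)
b(U, I) = -2 + (-97 + U)*(I + U) (b(U, I) = -2 + (U - 97)*(I + U) = -2 + (-97 + U)*(I + U))
s = -11370 (s = -2 + (-4*(-2)*6)**2 - 97*184 - 97*(-4*(-2))*6 + 184*(-4*(-2)*6) = -2 + (8*6)**2 - 17848 - 776*6 + 184*(8*6) = -2 + 48**2 - 17848 - 97*48 + 184*48 = -2 + 2304 - 17848 - 4656 + 8832 = -11370)
(s + Q(160)) + 209267 = (-11370 + (-204 - 1083*160 - 3*160**2)) + 209267 = (-11370 + (-204 - 173280 - 3*25600)) + 209267 = (-11370 + (-204 - 173280 - 76800)) + 209267 = (-11370 - 250284) + 209267 = -261654 + 209267 = -52387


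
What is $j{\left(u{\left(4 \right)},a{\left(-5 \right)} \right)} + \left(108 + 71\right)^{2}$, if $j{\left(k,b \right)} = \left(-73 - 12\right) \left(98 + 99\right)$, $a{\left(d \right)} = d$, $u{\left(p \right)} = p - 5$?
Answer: $15296$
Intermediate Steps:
$u{\left(p \right)} = -5 + p$ ($u{\left(p \right)} = p - 5 = -5 + p$)
$j{\left(k,b \right)} = -16745$ ($j{\left(k,b \right)} = \left(-85\right) 197 = -16745$)
$j{\left(u{\left(4 \right)},a{\left(-5 \right)} \right)} + \left(108 + 71\right)^{2} = -16745 + \left(108 + 71\right)^{2} = -16745 + 179^{2} = -16745 + 32041 = 15296$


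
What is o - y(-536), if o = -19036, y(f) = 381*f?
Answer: 185180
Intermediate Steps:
o - y(-536) = -19036 - 381*(-536) = -19036 - 1*(-204216) = -19036 + 204216 = 185180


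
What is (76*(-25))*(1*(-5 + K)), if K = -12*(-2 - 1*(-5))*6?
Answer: 419900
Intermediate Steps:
K = -216 (K = -12*(-2 + 5)*6 = -12*3*6 = -4*9*6 = -36*6 = -216)
(76*(-25))*(1*(-5 + K)) = (76*(-25))*(1*(-5 - 216)) = -1900*(-221) = 419900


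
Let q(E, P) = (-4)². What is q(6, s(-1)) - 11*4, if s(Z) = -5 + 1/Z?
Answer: -28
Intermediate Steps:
q(E, P) = 16
q(6, s(-1)) - 11*4 = 16 - 11*4 = 16 - 44 = -28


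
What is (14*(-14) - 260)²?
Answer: 207936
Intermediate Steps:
(14*(-14) - 260)² = (-196 - 260)² = (-456)² = 207936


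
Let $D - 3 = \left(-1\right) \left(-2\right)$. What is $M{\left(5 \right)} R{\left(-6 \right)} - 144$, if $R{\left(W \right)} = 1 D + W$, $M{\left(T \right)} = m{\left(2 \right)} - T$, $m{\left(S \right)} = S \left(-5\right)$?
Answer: $-129$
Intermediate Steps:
$m{\left(S \right)} = - 5 S$
$D = 5$ ($D = 3 - -2 = 3 + 2 = 5$)
$M{\left(T \right)} = -10 - T$ ($M{\left(T \right)} = \left(-5\right) 2 - T = -10 - T$)
$R{\left(W \right)} = 5 + W$ ($R{\left(W \right)} = 1 \cdot 5 + W = 5 + W$)
$M{\left(5 \right)} R{\left(-6 \right)} - 144 = \left(-10 - 5\right) \left(5 - 6\right) - 144 = \left(-10 - 5\right) \left(-1\right) - 144 = \left(-15\right) \left(-1\right) - 144 = 15 - 144 = -129$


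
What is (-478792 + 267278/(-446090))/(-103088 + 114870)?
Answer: -106792295279/2627916190 ≈ -40.638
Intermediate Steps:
(-478792 + 267278/(-446090))/(-103088 + 114870) = (-478792 + 267278*(-1/446090))/11782 = (-478792 - 133639/223045)*(1/11782) = -106792295279/223045*1/11782 = -106792295279/2627916190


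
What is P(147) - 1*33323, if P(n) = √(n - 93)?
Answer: -33323 + 3*√6 ≈ -33316.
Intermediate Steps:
P(n) = √(-93 + n)
P(147) - 1*33323 = √(-93 + 147) - 1*33323 = √54 - 33323 = 3*√6 - 33323 = -33323 + 3*√6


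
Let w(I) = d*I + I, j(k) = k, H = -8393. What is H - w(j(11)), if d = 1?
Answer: -8415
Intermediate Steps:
w(I) = 2*I (w(I) = 1*I + I = I + I = 2*I)
H - w(j(11)) = -8393 - 2*11 = -8393 - 1*22 = -8393 - 22 = -8415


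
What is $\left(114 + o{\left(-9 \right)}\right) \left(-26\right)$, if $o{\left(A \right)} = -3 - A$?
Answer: $-3120$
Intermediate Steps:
$\left(114 + o{\left(-9 \right)}\right) \left(-26\right) = \left(114 - -6\right) \left(-26\right) = \left(114 + \left(-3 + 9\right)\right) \left(-26\right) = \left(114 + 6\right) \left(-26\right) = 120 \left(-26\right) = -3120$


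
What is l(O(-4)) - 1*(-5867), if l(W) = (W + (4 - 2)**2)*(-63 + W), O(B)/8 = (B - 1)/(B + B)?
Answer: 5345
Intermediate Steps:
O(B) = 4*(-1 + B)/B (O(B) = 8*((B - 1)/(B + B)) = 8*((-1 + B)/((2*B))) = 8*((-1 + B)*(1/(2*B))) = 8*((-1 + B)/(2*B)) = 4*(-1 + B)/B)
l(W) = (-63 + W)*(4 + W) (l(W) = (W + 2**2)*(-63 + W) = (W + 4)*(-63 + W) = (4 + W)*(-63 + W) = (-63 + W)*(4 + W))
l(O(-4)) - 1*(-5867) = (-252 + (4 - 4/(-4))**2 - 59*(4 - 4/(-4))) - 1*(-5867) = (-252 + (4 - 4*(-1/4))**2 - 59*(4 - 4*(-1/4))) + 5867 = (-252 + (4 + 1)**2 - 59*(4 + 1)) + 5867 = (-252 + 5**2 - 59*5) + 5867 = (-252 + 25 - 295) + 5867 = -522 + 5867 = 5345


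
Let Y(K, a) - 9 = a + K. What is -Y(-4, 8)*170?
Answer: -2210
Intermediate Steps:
Y(K, a) = 9 + K + a (Y(K, a) = 9 + (a + K) = 9 + (K + a) = 9 + K + a)
-Y(-4, 8)*170 = -(9 - 4 + 8)*170 = -13*170 = -1*2210 = -2210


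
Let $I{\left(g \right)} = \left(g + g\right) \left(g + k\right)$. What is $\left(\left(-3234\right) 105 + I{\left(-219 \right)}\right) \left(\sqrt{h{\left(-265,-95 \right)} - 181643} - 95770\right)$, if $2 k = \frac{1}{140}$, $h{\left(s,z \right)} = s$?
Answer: $\frac{326680462803}{14} - \frac{102332817 i \sqrt{5053}}{70} \approx 2.3334 \cdot 10^{10} - 1.0392 \cdot 10^{8} i$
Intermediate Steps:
$k = \frac{1}{280}$ ($k = \frac{1}{2 \cdot 140} = \frac{1}{2} \cdot \frac{1}{140} = \frac{1}{280} \approx 0.0035714$)
$I{\left(g \right)} = 2 g \left(\frac{1}{280} + g\right)$ ($I{\left(g \right)} = \left(g + g\right) \left(g + \frac{1}{280}\right) = 2 g \left(\frac{1}{280} + g\right)$)
$\left(\left(-3234\right) 105 + I{\left(-219 \right)}\right) \left(\sqrt{h{\left(-265,-95 \right)} - 181643} - 95770\right) = \left(\left(-3234\right) 105 + \frac{1}{140} \left(-219\right) \left(1 + 280 \left(-219\right)\right)\right) \left(\sqrt{-265 - 181643} - 95770\right) = \left(-339570 + \frac{1}{140} \left(-219\right) \left(1 - 61320\right)\right) \left(\sqrt{-181908} - 95770\right) = \left(-339570 + \frac{1}{140} \left(-219\right) \left(-61319\right)\right) \left(6 i \sqrt{5053} - 95770\right) = \left(-339570 + \frac{13428861}{140}\right) \left(-95770 + 6 i \sqrt{5053}\right) = - \frac{34110939 \left(-95770 + 6 i \sqrt{5053}\right)}{140} = \frac{326680462803}{14} - \frac{102332817 i \sqrt{5053}}{70}$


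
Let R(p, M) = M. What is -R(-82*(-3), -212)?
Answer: 212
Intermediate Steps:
-R(-82*(-3), -212) = -1*(-212) = 212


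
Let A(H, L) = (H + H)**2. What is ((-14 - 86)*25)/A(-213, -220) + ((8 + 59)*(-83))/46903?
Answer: -281611384/2127942207 ≈ -0.13234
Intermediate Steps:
A(H, L) = 4*H**2 (A(H, L) = (2*H)**2 = 4*H**2)
((-14 - 86)*25)/A(-213, -220) + ((8 + 59)*(-83))/46903 = ((-14 - 86)*25)/((4*(-213)**2)) + ((8 + 59)*(-83))/46903 = (-100*25)/((4*45369)) + (67*(-83))*(1/46903) = -2500/181476 - 5561*1/46903 = -2500*1/181476 - 5561/46903 = -625/45369 - 5561/46903 = -281611384/2127942207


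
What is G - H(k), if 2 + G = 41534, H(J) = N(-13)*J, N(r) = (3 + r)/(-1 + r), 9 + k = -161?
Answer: 291574/7 ≈ 41653.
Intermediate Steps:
k = -170 (k = -9 - 161 = -170)
N(r) = (3 + r)/(-1 + r)
H(J) = 5*J/7 (H(J) = ((3 - 13)/(-1 - 13))*J = (-10/(-14))*J = (-1/14*(-10))*J = 5*J/7)
G = 41532 (G = -2 + 41534 = 41532)
G - H(k) = 41532 - 5*(-170)/7 = 41532 - 1*(-850/7) = 41532 + 850/7 = 291574/7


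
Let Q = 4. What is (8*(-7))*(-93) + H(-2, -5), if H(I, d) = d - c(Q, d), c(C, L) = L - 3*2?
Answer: 5214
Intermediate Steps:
c(C, L) = -6 + L (c(C, L) = L - 6 = -6 + L)
H(I, d) = 6 (H(I, d) = d - (-6 + d) = d + (6 - d) = 6)
(8*(-7))*(-93) + H(-2, -5) = (8*(-7))*(-93) + 6 = -56*(-93) + 6 = 5208 + 6 = 5214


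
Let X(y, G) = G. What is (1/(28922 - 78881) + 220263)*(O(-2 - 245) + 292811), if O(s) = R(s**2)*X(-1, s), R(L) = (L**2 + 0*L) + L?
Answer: -3372296707530177461168/16653 ≈ -2.0250e+17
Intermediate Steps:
R(L) = L + L**2 (R(L) = (L**2 + 0) + L = L**2 + L = L + L**2)
O(s) = s**3*(1 + s**2) (O(s) = (s**2*(1 + s**2))*s = s**3*(1 + s**2))
(1/(28922 - 78881) + 220263)*(O(-2 - 245) + 292811) = (1/(28922 - 78881) + 220263)*(((-2 - 245)**3 + (-2 - 245)**5) + 292811) = (1/(-49959) + 220263)*(((-247)**3 + (-247)**5) + 292811) = (-1/49959 + 220263)*((-15069223 - 919358226007) + 292811) = 11004119216*(-919373295230 + 292811)/49959 = (11004119216/49959)*(-919373002419) = -3372296707530177461168/16653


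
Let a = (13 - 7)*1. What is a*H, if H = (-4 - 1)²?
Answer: 150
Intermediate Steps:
H = 25 (H = (-5)² = 25)
a = 6 (a = 6*1 = 6)
a*H = 6*25 = 150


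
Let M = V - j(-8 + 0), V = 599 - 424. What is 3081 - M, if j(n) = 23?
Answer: 2929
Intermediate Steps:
V = 175
M = 152 (M = 175 - 1*23 = 175 - 23 = 152)
3081 - M = 3081 - 1*152 = 3081 - 152 = 2929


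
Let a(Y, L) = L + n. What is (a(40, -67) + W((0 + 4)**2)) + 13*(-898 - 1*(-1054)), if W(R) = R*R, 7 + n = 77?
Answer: 2287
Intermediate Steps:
n = 70 (n = -7 + 77 = 70)
W(R) = R**2
a(Y, L) = 70 + L (a(Y, L) = L + 70 = 70 + L)
(a(40, -67) + W((0 + 4)**2)) + 13*(-898 - 1*(-1054)) = ((70 - 67) + ((0 + 4)**2)**2) + 13*(-898 - 1*(-1054)) = (3 + (4**2)**2) + 13*(-898 + 1054) = (3 + 16**2) + 13*156 = (3 + 256) + 2028 = 259 + 2028 = 2287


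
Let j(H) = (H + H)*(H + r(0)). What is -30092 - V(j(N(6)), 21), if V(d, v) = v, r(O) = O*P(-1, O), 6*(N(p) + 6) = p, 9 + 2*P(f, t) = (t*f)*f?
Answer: -30113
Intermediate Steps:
P(f, t) = -9/2 + t*f**2/2 (P(f, t) = -9/2 + ((t*f)*f)/2 = -9/2 + ((f*t)*f)/2 = -9/2 + (t*f**2)/2 = -9/2 + t*f**2/2)
N(p) = -6 + p/6
r(O) = O*(-9/2 + O/2) (r(O) = O*(-9/2 + (1/2)*O*(-1)**2) = O*(-9/2 + (1/2)*O*1) = O*(-9/2 + O/2))
j(H) = 2*H**2 (j(H) = (H + H)*(H + (1/2)*0*(-9 + 0)) = (2*H)*(H + (1/2)*0*(-9)) = (2*H)*(H + 0) = (2*H)*H = 2*H**2)
-30092 - V(j(N(6)), 21) = -30092 - 1*21 = -30092 - 21 = -30113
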